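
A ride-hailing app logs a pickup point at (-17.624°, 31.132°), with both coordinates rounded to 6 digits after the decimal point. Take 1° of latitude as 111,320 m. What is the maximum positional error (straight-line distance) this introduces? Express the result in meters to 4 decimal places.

0.0769 meters

Rounding to 6 decimal places leaves each coordinate within ±5e-07° of the true value.
North–south component: 5e-07° × 111320 = 0.05566 m.
E–W at 17.624°: 5e-07° × 111320 × cos 17.624° = 5e-07 × 111320 × 0.9531 ≈ 0.0530475 m.
Combining orthogonally: (0.05566² + 0.0530475²)^½ ≈ 0.07689 m.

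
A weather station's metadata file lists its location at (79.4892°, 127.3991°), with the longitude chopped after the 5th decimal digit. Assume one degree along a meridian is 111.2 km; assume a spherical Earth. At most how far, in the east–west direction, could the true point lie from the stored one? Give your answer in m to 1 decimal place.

0.2 m

Truncating at 5 decimal places can drop up to a full unit in the last place, so the longitude may be off by as much as 1e-05°.
Parallels shrink by cos φ, so at 79.4892° a degree of longitude is 111200 × 0.1824 ≈ 20285.2 m.
Maximum E–W displacement: 1e-05 × 20285.2 = 0.202852 m.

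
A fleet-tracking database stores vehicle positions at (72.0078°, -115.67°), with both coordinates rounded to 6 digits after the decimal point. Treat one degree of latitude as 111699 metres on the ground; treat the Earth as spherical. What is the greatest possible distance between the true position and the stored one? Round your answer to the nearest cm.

Rounding to 6 decimal places leaves each coordinate within ±5e-07° of the true value.
Latitude error → 5e-07 × 111699 = 0.0558495 m along the meridian.
E–W at 72.0078°: 5e-07° × 111699 × cos 72.0078° = 5e-07 × 111699 × 0.3089 ≈ 0.0172512 m.
Combining orthogonally: (0.0558495² + 0.0172512²)^½ ≈ 0.0584532 m.
That is 0.0584532 m = 5.8453 cm.

6 cm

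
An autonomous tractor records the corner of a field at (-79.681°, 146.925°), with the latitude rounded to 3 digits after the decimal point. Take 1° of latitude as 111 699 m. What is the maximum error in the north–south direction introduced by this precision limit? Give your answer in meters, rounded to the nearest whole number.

56 meters

Rounding to 3 decimal places leaves the latitude within ±0.0005° of the true value.
North–south distance: 0.0005° × 111699 m/° = 55.8495 m.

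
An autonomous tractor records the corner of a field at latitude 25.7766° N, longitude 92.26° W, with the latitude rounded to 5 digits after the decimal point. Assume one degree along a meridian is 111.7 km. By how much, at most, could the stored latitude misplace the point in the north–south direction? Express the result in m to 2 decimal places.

0.56 m

Rounding to 5 decimal places leaves the latitude within ±5e-06° of the true value.
North–south distance: 5e-06° × 111700 m/° = 0.5585 m.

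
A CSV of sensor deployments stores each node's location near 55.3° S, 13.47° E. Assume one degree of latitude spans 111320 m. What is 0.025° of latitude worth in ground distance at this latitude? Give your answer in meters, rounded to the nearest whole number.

0.025° × 111320 m/° = 2783 m.

2783 meters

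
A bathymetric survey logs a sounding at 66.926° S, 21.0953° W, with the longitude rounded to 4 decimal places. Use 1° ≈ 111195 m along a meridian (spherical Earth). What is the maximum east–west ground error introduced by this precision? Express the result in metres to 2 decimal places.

Rounding to 4 decimal places leaves the longitude within ±5e-05° of the true value.
At latitude 66.926° a degree of longitude spans 111195 m × cos 66.926° = 111195 × 0.3919 ≈ 43579.5 m.
East–west error: 5e-05° × 43579.5 m/° ≈ 2.17898 m.

2.18 metres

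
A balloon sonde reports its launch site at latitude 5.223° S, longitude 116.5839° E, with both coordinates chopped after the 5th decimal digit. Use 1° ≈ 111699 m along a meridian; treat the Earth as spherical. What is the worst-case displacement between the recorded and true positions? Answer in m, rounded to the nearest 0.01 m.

Truncating at 5 decimal places can drop up to a full unit in the last place, so each coordinate may be off by as much as 1e-05°.
North–south component: 1e-05° × 111699 = 1.11699 m.
East–west component at 5.223°: 1e-05° × 111699 × cos 5.223° ≈ 1e-05 × 111235 ≈ 1.11235 m.
Combining orthogonally: (1.11699² + 1.11235²)^½ ≈ 1.57639 m.

1.58 m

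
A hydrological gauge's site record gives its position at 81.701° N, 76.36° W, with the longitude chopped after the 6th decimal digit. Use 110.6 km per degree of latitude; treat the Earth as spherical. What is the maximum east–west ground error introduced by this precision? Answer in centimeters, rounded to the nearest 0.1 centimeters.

1.6 centimeters

Truncating at 6 decimal places can drop up to a full unit in the last place, so the longitude may be off by as much as 1e-06°.
One degree of longitude at 81.701° is 110600 × cos 81.701° ≈ 110600 × 0.1443 = 15963.9 m.
East–west error: 1e-06° × 15963.9 m/° ≈ 0.0159639 m.
That is 0.0159639 m = 1.5964 cm.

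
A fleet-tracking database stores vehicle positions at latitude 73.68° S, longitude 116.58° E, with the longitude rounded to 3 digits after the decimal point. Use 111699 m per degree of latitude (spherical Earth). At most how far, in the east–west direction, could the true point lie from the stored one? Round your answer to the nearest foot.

Rounding to 3 decimal places leaves the longitude within ±0.0005° of the true value.
One degree of longitude at 73.68° is 111699 × cos 73.68° ≈ 111699 × 0.2810 = 31387.6 m.
So at most 0.0005° × 31387.6 ≈ 15.6938 m east–west.
In feet: 15.6938 m ÷ 0.3048 ≈ 51.489 ft.

51 feet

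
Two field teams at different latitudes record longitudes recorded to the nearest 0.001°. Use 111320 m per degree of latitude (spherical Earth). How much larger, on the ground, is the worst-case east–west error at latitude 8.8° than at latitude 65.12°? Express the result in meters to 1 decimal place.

Rounding to 3 decimal places leaves the longitude within ±0.0005° of the true value.
At 8.8°: 0.0005° × 111320 × cos 8.8° = 0.0005 × 111320 × 0.9882 ≈ 55.005 m.
Error at 65.12° = 0.0005° × 111320 × cos 65.12° ≈ 55.66 × 0.4207 = 23.417 m.
Difference: 55.005 − 23.417 = 31.588 m.

31.6 meters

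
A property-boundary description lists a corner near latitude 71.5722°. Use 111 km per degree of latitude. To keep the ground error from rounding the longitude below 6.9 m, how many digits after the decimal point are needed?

4 decimal places

At 71.5722° one degree of longitude covers 111000 × cos 71.5722° ≈ 111000 × 0.3161 ≈ 35088.1 m.
With N decimal places the half-ulp bound is 0.5·10⁻ᴺ°, or 0.5·10⁻ᴺ × 35088.1 m on the ground.
Need 0.5 × 35088.1 × 10⁻ᴺ ≤ 6.9 → 10⁻ᴺ ≤ 3.933e-04, so N ≥ 3.41.
So 4 decimal places suffice (1.75 m); 3 would allow up to 17.5 m.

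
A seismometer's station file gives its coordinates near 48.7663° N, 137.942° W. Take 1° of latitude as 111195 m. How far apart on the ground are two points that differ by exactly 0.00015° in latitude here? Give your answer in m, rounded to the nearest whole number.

17 m

0.00015° × 111195 m/° = 16.6793 m.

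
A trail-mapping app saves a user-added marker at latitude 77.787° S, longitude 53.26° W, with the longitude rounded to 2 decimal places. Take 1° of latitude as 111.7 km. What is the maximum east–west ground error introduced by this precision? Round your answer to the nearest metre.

Rounding to 2 decimal places leaves the longitude within ±0.005° of the true value.
At latitude 77.787° a degree of longitude spans 111700 m × cos 77.787° = 111700 × 0.2115 ≈ 23629.8 m.
So at most 0.005° × 23629.8 ≈ 118.149 m east–west.

118 metres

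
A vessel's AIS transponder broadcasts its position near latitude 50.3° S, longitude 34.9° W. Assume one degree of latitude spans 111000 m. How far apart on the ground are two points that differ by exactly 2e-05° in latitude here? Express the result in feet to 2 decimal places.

Along a meridian 2e-05° is 2e-05 × 111000 = 2.22 m.
Converting: 2.22 m × 3.2808 ft/m ≈ 7.2835 ft.

7.28 feet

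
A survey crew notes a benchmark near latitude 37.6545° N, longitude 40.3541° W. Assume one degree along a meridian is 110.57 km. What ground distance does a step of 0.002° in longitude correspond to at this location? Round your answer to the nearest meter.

One degree of longitude here spans 110570 × cos 37.6545° = 110570 × 0.7917 ≈ 87539.3 m; 0.002° of that is 175.079 m.

175 meters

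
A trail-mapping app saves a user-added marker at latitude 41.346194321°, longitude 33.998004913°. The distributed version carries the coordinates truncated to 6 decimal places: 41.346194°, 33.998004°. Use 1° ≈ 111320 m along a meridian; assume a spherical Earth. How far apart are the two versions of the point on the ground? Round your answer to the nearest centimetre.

Δlat = 41.346194321 − 41.346194 = +0.000000321°; Δlon = 33.998004913 − 33.998004 = +0.000000913°.
N–S: 0.000000321° × 111320 m/° = 0.0357337 m.
East–west at this latitude: 0.000000913° × 111320 × cos 41.3462° ≈ 0.000000913 × 83571.5 = 0.0763007 m.
Combined displacement = (0.0357337² + 0.0763007²)^½ ≈ 0.0842538 m.
That is 0.0842538 m = 8.4254 cm.

8 centimetres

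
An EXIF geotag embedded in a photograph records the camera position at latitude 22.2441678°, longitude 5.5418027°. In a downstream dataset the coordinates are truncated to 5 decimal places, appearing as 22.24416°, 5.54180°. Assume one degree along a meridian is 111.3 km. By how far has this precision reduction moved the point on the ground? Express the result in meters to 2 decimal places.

Δlat = 22.2441678 − 22.24416 = +0.0000078°; Δlon = 5.5418027 − 5.54180 = +0.0000027°.
North–south shift: 0.0000078 × 111300 = 0.86814 m.
E–W at 22.2442°: 0.0000027° × 111300 × cos 22.2442° = 0.0000027 × 111300 × 0.9256 ≈ 0.278146 m.
Hypotenuse of the two orthogonal shifts: √(0.86814² + 0.278146²) = 0.91161 m.

0.91 meters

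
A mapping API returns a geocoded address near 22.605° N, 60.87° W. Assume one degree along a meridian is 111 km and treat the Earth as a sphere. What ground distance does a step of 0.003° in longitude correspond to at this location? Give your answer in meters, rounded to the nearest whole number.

One degree of longitude here spans 111000 × cos 22.605° = 111000 × 0.9232 ≈ 102473 m; 0.003° of that is 307.418 m.

307 meters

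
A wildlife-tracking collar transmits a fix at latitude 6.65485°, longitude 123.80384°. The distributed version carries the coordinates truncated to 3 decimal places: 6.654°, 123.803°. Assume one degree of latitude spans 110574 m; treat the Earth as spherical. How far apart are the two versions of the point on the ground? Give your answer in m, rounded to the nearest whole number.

132 m

The latitude changed by +0.00085° and the longitude by +0.00084°.
North–south shift: 0.00085 × 110574 = 93.9879 m.
E–W at 6.654°: 0.00084° × 110574 × cos 6.654° = 0.00084 × 110574 × 0.9933 ≈ 92.2565 m.
Distance: √(93.9879² + 92.2565²) ≈ 131.7 m.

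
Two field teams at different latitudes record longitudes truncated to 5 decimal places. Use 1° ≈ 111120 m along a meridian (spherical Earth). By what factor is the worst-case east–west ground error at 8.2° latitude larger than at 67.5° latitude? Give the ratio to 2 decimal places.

2.59

Truncating at 5 decimal places can drop up to a full unit in the last place, so the longitude may be off by as much as 1e-05°.
Error at 8.2° = 1e-05° × 111120 × cos 8.2° ≈ 1.1112 × 0.9898 = 1.0998 m.
At 67.5°: 1e-05° × 111120 × cos 67.5° = 1e-05 × 111120 × 0.3827 ≈ 0.42524 m.
The ratio reduces to cos 8.2° / cos 67.5° = 0.9898/0.3827 ≈ 2.5864.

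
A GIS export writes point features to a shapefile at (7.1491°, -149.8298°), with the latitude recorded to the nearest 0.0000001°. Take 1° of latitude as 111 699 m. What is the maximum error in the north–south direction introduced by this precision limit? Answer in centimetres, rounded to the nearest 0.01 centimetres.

0.56 centimetres

Rounding to 7 decimal places leaves the latitude within ±5e-08° of the true value.
Along the meridian that is 5e-08° × 111699 m/° = 0.00558495 m.
That is 0.00558495 m = 0.55849 cm.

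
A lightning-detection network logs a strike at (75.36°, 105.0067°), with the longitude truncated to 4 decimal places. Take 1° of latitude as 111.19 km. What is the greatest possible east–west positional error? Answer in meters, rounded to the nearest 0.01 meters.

2.81 meters

Truncating at 4 decimal places can drop up to a full unit in the last place, so the longitude may be off by as much as 0.0001°.
Parallels shrink by cos φ, so at 75.36° a degree of longitude is 111190 × 0.2527 ≈ 28102.7 m.
Maximum E–W displacement: 0.0001 × 28102.7 = 2.81027 m.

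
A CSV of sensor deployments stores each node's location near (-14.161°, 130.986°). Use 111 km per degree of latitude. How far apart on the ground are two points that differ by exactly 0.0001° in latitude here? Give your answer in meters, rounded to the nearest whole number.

11 meters

0.0001° × 111000 m/° = 11.1 m.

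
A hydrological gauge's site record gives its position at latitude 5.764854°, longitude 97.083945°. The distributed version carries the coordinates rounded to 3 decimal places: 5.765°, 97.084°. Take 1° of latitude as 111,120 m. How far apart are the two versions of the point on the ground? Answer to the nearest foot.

57 feet

Δlat = 5.764854 − 5.765 = -0.000146°; Δlon = 97.083945 − 97.084 = -0.000055°.
North–south shift: -0.000146 × 111120 = -16.2235 m.
East–west at this latitude: -0.000055° × 111120 × cos 5.765° ≈ -0.000055 × 110558 = -6.08069 m.
Distance: √(16.2235² + 6.08069²) ≈ 17.3256 m.
Converting: 17.3256 m × 3.2808 ft/m ≈ 56.843 ft.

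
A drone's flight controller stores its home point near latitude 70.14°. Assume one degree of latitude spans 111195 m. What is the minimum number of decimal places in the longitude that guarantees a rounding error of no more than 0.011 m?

At 70.14° one degree of longitude covers 111195 × cos 70.14° ≈ 111195 × 0.3397 ≈ 37775.5 m.
Rounding to N decimal places gives at most 0.5 × 10⁻ᴺ degrees of error, i.e. 0.5 × 10⁻ᴺ × 37775.5 m.
Need 0.5 × 37775.5 × 10⁻ᴺ ≤ 0.011 → 10⁻ᴺ ≤ 5.824e-07, so N ≥ 6.23.
So 7 decimal places suffice (0.00189 m); 6 would allow up to 0.0189 m.

7 decimal places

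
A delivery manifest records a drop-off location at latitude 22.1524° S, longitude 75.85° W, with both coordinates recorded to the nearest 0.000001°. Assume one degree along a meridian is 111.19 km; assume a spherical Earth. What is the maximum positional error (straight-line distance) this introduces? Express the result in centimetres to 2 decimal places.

7.58 centimetres

Rounding to 6 decimal places leaves each coordinate within ±5e-07° of the true value.
Latitude error → 5e-07 × 111190 = 0.055595 m along the meridian.
E–W at 22.1524°: 5e-07° × 111190 × cos 22.1524° = 5e-07 × 111190 × 0.9262 ≈ 0.0514912 m.
Combining orthogonally: (0.055595² + 0.0514912²)^½ ≈ 0.075777 m.
That is 0.075777 m = 7.5777 cm.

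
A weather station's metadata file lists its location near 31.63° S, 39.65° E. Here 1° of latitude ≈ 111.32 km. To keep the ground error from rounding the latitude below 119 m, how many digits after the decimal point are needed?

3

One degree of latitude covers 111320 m.
Rounding to N decimal places gives at most 0.5 × 10⁻ᴺ degrees of error, i.e. 0.5 × 10⁻ᴺ × 111320 m.
Setting 55660 × 10⁻ᴺ ≤ 119 gives 10ᴺ ≥ 467.7, i.e. N ≥ 2.67.
At 2 places the error can reach 557 m, but 3 places keeps it to 55.7 m.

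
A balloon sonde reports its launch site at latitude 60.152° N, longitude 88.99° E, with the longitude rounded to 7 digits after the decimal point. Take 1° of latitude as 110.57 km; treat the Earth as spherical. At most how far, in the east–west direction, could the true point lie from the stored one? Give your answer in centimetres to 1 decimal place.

0.3 centimetres

Rounding to 7 decimal places leaves the longitude within ±5e-08° of the true value.
At latitude 60.152° a degree of longitude spans 110570 m × cos 60.152° = 110570 × 0.4977 ≈ 55030.8 m.
East–west error: 5e-08° × 55030.8 m/° ≈ 0.00275154 m.
That is 0.00275154 m = 0.27515 cm.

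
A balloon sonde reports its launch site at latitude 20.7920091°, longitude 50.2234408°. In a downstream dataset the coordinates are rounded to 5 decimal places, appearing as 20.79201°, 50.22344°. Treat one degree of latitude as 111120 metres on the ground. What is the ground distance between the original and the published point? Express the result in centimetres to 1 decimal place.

Δlat = 20.7920091 − 20.79201 = -0.0000009°; Δlon = 50.2234408 − 50.22344 = +0.0000008°.
North–south shift: -0.0000009 × 111120 = -0.100008 m.
East–west at this latitude: 0.0000008° × 111120 × cos 20.792° ≈ 0.0000008 × 103883 = 0.0831067 m.
Combined displacement = (0.100008² + 0.0831067²)^½ ≈ 0.130032 m.
That is 0.130032 m = 13.003 cm.

13.0 centimetres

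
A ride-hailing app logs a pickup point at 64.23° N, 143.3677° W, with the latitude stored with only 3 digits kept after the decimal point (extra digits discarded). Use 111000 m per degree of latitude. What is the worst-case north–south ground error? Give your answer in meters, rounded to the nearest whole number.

Truncating at 3 decimal places can drop up to a full unit in the last place, so the latitude may be off by as much as 0.001°.
So the N–S error is at most 0.001 × 111000 = 111 m.

111 meters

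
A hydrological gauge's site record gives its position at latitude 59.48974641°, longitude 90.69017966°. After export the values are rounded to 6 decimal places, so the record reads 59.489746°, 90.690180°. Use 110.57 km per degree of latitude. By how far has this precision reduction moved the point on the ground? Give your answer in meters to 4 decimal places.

0.0492 meters

Δlat = 59.48974641 − 59.489746 = +0.00000041°; Δlon = 90.69017966 − 90.690180 = -0.00000034°.
North–south shift: 0.00000041 × 110570 = 0.0453337 m.
East–west at this latitude: -0.00000034° × 110570 × cos 59.4897° ≈ -0.00000034 × 56135.6 = -0.0190861 m.
Hypotenuse of the two orthogonal shifts: √(0.0453337² + 0.0190861²) = 0.0491876 m.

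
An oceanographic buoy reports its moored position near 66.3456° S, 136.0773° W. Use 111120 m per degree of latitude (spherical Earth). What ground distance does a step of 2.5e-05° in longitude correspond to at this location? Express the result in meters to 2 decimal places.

1.11 meters

2.5e-05° of longitude at 66.3456° is 2.5e-05 × 111120 × cos 66.3456° ≈ 2.5e-05 × 44583.4 = 1.11459 m.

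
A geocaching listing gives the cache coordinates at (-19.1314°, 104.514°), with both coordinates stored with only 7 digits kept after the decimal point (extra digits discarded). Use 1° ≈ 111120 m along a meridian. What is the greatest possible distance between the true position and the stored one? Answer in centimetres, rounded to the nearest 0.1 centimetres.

Truncating at 7 decimal places can drop up to a full unit in the last place, so each coordinate may be off by as much as 1e-07°.
North–south component: 1e-07° × 111120 = 0.011112 m.
East–west component at 19.1314°: 1e-07° × 111120 × cos 19.1314° ≈ 1e-07 × 104983 ≈ 0.0104983 m.
The two errors are perpendicular, so the maximum displacement is √(0.011112² + 0.0104983²) ≈ 0.0152869 m.
That is 0.0152869 m = 1.5287 cm.

1.5 centimetres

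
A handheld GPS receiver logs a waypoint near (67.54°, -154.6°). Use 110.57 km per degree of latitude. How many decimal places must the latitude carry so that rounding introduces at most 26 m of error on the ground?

4 decimal places

One degree of latitude covers 110570 m.
Rounding to N decimal places gives at most 0.5 × 10⁻ᴺ degrees of error, i.e. 0.5 × 10⁻ᴺ × 110570 m.
Need 0.5 × 110570 × 10⁻ᴺ ≤ 26 → 10⁻ᴺ ≤ 4.703e-04, so N ≥ 3.33.
At 3 places the error can reach 55.3 m, but 4 places keeps it to 5.53 m.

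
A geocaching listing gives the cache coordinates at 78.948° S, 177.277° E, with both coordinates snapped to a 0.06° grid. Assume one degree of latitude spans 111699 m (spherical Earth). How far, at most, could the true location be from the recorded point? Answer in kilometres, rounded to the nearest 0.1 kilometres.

3.4 kilometres

With a 0.06° grid the true value lies within half a step, ±0.06°/2 = ±0.03°, of the stored one.
N–S: 0.03° × 111699 m/° = 3350.97 m.
East–west component at 78.948°: 0.03° × 111699 × cos 78.948° ≈ 0.03 × 21412.7 ≈ 642.38 m.
The two errors are perpendicular, so the maximum displacement is √(3350.97² + 642.38²) ≈ 3411.99 m.
That is 3411.99 m = 3.412 km.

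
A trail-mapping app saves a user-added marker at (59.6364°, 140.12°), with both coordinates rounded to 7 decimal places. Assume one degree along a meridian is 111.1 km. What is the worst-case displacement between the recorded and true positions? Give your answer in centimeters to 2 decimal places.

Rounding to 7 decimal places leaves each coordinate within ±5e-08° of the true value.
North–south component: 5e-08° × 111100 = 0.005555 m.
E–W at 59.6364°: 5e-08° × 111100 × cos 59.6364° = 5e-08 × 111100 × 0.5055 ≈ 0.00280797 m.
Combining orthogonally: (0.005555² + 0.00280797²)^½ ≈ 0.00622437 m.
That is 0.00622437 m = 0.62244 cm.

0.62 centimeters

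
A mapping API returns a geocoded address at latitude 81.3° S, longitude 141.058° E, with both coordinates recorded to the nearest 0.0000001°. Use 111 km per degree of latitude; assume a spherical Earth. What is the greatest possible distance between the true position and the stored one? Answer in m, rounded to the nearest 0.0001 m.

Rounding to 7 decimal places leaves each coordinate within ±5e-08° of the true value.
N–S: 5e-08° × 111000 m/° = 0.00555 m.
East–west component at 81.3°: 5e-08° × 111000 × cos 81.3° ≈ 5e-08 × 16790 ≈ 0.000839498 m.
Combining orthogonally: (0.00555² + 0.000839498²)^½ ≈ 0.00561313 m.

0.0056 m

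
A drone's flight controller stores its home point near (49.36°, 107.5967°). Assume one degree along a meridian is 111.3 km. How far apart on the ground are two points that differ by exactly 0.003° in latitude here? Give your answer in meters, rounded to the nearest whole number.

0.003° × 111300 m/° = 333.9 m.

334 meters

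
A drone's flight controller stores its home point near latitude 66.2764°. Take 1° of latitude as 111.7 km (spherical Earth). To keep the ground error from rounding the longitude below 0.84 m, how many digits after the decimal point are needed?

5

At 66.2764° one degree of longitude covers 111700 × cos 66.2764° ≈ 111700 × 0.4023 ≈ 44939.7 m.
Rounding to N decimal places gives at most 0.5 × 10⁻ᴺ degrees of error, i.e. 0.5 × 10⁻ᴺ × 44939.7 m.
Setting 22469.8 × 10⁻ᴺ ≤ 0.84 gives 10ᴺ ≥ 2.675e+04, i.e. N ≥ 4.43.
At 4 places the error can reach 2.25 m, but 5 places keeps it to 0.225 m.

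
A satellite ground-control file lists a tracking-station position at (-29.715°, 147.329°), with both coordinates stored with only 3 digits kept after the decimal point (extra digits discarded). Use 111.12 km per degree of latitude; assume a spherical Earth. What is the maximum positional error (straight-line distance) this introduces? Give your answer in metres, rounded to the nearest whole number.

147 metres

Truncating at 3 decimal places can drop up to a full unit in the last place, so each coordinate may be off by as much as 0.001°.
N–S: 0.001° × 111120 m/° = 111.12 m.
E–W at 29.715°: 0.001° × 111120 × cos 29.715° = 0.001 × 111120 × 0.8685 ≈ 96.5079 m.
Combining orthogonally: (111.12² + 96.5079²)^½ ≈ 147.178 m.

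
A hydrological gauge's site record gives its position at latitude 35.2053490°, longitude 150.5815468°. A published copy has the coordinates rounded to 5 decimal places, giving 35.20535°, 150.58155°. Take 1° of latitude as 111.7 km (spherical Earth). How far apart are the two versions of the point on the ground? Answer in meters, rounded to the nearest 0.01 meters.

0.31 meters

Δlat = 35.2053490 − 35.20535 = -0.0000010°; Δlon = 150.5815468 − 150.58155 = -0.0000032°.
North–south shift: -0.0000010 × 111700 = -0.1117 m.
E–W at 35.2054°: -0.0000032° × 111700 × cos 35.2054° = -0.0000032 × 111700 × 0.8171 ≈ -0.292061 m.
Distance: √(0.1117² + 0.292061²) ≈ 0.312692 m.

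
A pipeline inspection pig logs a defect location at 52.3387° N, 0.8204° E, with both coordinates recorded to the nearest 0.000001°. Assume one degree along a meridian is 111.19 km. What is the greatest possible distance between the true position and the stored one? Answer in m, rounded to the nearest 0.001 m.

Rounding to 6 decimal places leaves each coordinate within ±5e-07° of the true value.
North–south component: 5e-07° × 111190 = 0.055595 m.
E–W at 52.3387°: 5e-07° × 111190 × cos 52.3387° = 5e-07 × 111190 × 0.6110 ≈ 0.0339681 m.
The two errors are perpendicular, so the maximum displacement is √(0.055595² + 0.0339681²) ≈ 0.0651509 m.

0.065 m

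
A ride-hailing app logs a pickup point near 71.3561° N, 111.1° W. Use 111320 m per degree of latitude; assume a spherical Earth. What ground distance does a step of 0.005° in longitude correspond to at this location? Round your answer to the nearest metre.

178 metres

0.005° of longitude at 71.3561° is 0.005 × 111320 × cos 71.3561° ≈ 0.005 × 35587.4 = 177.937 m.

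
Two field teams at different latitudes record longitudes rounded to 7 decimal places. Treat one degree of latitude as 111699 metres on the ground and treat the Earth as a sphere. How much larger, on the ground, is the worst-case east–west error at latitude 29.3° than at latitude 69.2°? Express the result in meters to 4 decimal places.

0.0029 meters

Rounding to 7 decimal places leaves the longitude within ±5e-08° of the true value.
At 29.3°: 5e-08° × 111699 × cos 29.3° = 5e-08 × 111699 × 0.8721 ≈ 0.0048705 m.
At 69.2°: 5e-08° × 111699 × cos 69.2° = 5e-08 × 111699 × 0.3551 ≈ 0.0019833 m.
Difference: 0.0048705 − 0.0019833 = 0.0028872 m.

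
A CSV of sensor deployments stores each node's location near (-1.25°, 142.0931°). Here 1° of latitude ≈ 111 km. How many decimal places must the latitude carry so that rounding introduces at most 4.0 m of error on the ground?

One degree of latitude covers 111000 m.
Rounding to N decimal places gives at most 0.5 × 10⁻ᴺ degrees of error, i.e. 0.5 × 10⁻ᴺ × 111000 m.
Need 0.5 × 111000 × 10⁻ᴺ ≤ 4.0 → 10⁻ᴺ ≤ 7.207e-05, so N ≥ 4.14.
N = 4 would give 5.55 m (too coarse); N = 5 gives 0.555 m ≤ 4.0 m.

5 decimal places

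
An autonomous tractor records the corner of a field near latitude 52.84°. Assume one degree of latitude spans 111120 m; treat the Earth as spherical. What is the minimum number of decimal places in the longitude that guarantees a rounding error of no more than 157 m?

At 52.84° one degree of longitude covers 111120 × cos 52.84° ≈ 111120 × 0.6040 ≈ 67121.2 m.
Rounding to N decimal places gives at most 0.5 × 10⁻ᴺ degrees of error, i.e. 0.5 × 10⁻ᴺ × 67121.2 m.
Need 0.5 × 67121.2 × 10⁻ᴺ ≤ 157 → 10⁻ᴺ ≤ 4.678e-03, so N ≥ 2.33.
N = 2 would give 336 m (too coarse); N = 3 gives 33.6 m ≤ 157 m.

3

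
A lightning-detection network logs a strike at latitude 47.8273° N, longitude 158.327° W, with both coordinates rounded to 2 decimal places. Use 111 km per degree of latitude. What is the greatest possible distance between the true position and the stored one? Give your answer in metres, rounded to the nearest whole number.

Rounding to 2 decimal places leaves each coordinate within ±0.005° of the true value.
Latitude error → 0.005 × 111000 = 555 m along the meridian.
E–W at 47.8273°: 0.005° × 111000 × cos 47.8273° = 0.005 × 111000 × 0.6714 ≈ 372.609 m.
Combining orthogonally: (555² + 372.609²)^½ ≈ 668.478 m.

668 metres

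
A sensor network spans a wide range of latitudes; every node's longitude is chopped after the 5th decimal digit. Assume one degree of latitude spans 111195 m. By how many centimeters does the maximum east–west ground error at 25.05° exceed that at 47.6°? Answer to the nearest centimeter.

Truncating at 5 decimal places can drop up to a full unit in the last place, so the longitude may be off by as much as 1e-05°.
Error at 25.05° = 1e-05° × 111195 × cos 25.05° ≈ 1.1119 × 0.9059 = 1.0074 m.
Error at 47.6° = 1e-05° × 111195 × cos 47.6° ≈ 1.1119 × 0.6743 = 0.74979 m.
Difference: 1.0074 − 0.74979 = 0.25757 m.
That is 0.257568 m = 25.757 cm.

26 centimeters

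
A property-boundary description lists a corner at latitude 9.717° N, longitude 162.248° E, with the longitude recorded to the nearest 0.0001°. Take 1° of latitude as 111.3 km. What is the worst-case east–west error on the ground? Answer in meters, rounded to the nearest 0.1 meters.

5.5 meters

Rounding to 4 decimal places leaves the longitude within ±5e-05° of the true value.
At latitude 9.717° a degree of longitude spans 111300 m × cos 9.717° = 111300 × 0.9857 ≈ 109703 m.
So at most 5e-05° × 109703 ≈ 5.48516 m east–west.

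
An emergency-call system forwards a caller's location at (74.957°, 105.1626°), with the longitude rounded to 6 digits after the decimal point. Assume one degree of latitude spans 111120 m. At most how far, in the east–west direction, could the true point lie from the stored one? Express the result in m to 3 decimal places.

0.014 m

Rounding to 6 decimal places leaves the longitude within ±5e-07° of the true value.
Parallels shrink by cos φ, so at 74.957° a degree of longitude is 111120 × 0.2595 ≈ 28840.5 m.
So at most 5e-07° × 28840.5 ≈ 0.0144203 m east–west.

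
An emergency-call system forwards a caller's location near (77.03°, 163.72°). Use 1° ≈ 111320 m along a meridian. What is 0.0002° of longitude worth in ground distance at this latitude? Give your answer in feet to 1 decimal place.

One degree of longitude here spans 111320 × cos 77.03° = 111320 × 0.2244 ≈ 24984.8 m; 0.0002° of that is 4.99695 m.
Converting: 4.99695 m × 3.2808 ft/m ≈ 16.394 ft.

16.4 feet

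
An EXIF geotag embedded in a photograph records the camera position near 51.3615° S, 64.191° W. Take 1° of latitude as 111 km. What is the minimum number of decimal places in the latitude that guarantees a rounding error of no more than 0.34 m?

One degree of latitude covers 111000 m.
With N decimal places the half-ulp bound is 0.5·10⁻ᴺ°, or 0.5·10⁻ᴺ × 111000 m on the ground.
Setting 55500 × 10⁻ᴺ ≤ 0.34 gives 10ᴺ ≥ 1.632e+05, i.e. N ≥ 5.21.
At 5 places the error can reach 0.555 m, but 6 places keeps it to 0.0555 m.

6 decimal places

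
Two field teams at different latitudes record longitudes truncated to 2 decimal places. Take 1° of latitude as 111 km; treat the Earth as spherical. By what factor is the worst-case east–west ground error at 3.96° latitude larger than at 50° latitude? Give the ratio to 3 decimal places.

Truncating at 2 decimal places can drop up to a full unit in the last place, so the longitude may be off by as much as 0.01°.
At 3.96°: 0.01° × 111000 × cos 3.96° = 0.01 × 111000 × 0.9976 ≈ 1107.3 m.
Error at 50° = 0.01° × 111000 × cos 50° ≈ 1110 × 0.6428 = 713.49 m.
The ratio reduces to cos 3.96° / cos 50° = 0.9976/0.6428 ≈ 1.5520.

1.552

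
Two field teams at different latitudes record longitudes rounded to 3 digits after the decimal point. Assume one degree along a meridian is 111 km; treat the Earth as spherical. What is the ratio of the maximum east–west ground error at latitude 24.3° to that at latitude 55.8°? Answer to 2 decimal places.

Rounding to 3 decimal places leaves the longitude within ±0.0005° of the true value.
At 24.3°: 0.0005° × 111000 × cos 24.3° = 0.0005 × 111000 × 0.9114 ≈ 50.583 m.
At 55.8°: 0.0005° × 111000 × cos 55.8° = 0.0005 × 111000 × 0.5621 ≈ 31.196 m.
Ratio: 50.583 / 31.196 = cos 24.3° / cos 55.8° ≈ 1.6215.

1.62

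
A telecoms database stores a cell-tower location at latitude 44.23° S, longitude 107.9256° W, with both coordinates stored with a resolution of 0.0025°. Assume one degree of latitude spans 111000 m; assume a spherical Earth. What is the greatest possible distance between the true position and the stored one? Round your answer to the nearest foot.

With a 0.0025° grid the true value lies within half a step, ±0.0025°/2 = ±0.00125°, of the stored one.
N–S: 0.00125° × 111000 m/° = 138.75 m.
Longitude error → 0.00125 × 111000 × cos 44.23° = 0.00125 × 111000 × 0.7165 ≈ 99.4207 m.
The two errors are perpendicular, so the maximum displacement is √(138.75² + 99.4207²) ≈ 170.693 m.
In feet: 170.693 m ÷ 0.3048 ≈ 560.02 ft.

560 feet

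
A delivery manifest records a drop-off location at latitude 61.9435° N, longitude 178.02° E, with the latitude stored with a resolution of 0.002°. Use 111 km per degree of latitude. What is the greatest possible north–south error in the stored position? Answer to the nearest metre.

With a 0.002° grid the true value lies within half a step, ±0.002°/2 = ±0.001°, of the stored one.
So the N–S error is at most 0.001 × 111000 = 111 m.

111 metres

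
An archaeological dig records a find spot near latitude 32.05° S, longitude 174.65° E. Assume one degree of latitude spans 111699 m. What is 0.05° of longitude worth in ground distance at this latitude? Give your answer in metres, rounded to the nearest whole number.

One degree of longitude here spans 111699 × cos 32.05° = 111699 × 0.8476 ≈ 94674.4 m; 0.05° of that is 4733.72 m.

4734 metres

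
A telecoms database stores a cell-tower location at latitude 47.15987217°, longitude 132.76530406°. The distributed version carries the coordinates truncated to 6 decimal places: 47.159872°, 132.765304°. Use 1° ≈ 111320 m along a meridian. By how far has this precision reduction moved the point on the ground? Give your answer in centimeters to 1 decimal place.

1.9 centimeters

Δlat = 47.15987217 − 47.159872 = +0.00000017°; Δlon = 132.76530406 − 132.765304 = +0.00000006°.
North–south shift: 0.00000017 × 111320 = 0.0189244 m.
E–W at 47.1599°: 0.00000006° × 111320 × cos 47.1599° = 0.00000006 × 111320 × 0.6800 ≈ 0.00454156 m.
Combined displacement = (0.0189244² + 0.00454156²)^½ ≈ 0.0194617 m.
That is 0.0194617 m = 1.9462 cm.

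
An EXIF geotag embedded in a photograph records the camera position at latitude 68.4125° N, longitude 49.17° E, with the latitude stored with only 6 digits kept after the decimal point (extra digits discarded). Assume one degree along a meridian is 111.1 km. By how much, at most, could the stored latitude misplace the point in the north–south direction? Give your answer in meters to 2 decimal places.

0.11 meters

Truncating at 6 decimal places can drop up to a full unit in the last place, so the latitude may be off by as much as 1e-06°.
North–south distance: 1e-06° × 111100 m/° = 0.1111 m.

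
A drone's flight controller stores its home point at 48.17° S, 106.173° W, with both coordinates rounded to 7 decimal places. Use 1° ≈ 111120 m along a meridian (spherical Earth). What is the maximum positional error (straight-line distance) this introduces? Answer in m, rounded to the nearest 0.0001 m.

0.0067 m

Rounding to 7 decimal places leaves each coordinate within ±5e-08° of the true value.
North–south component: 5e-08° × 111120 = 0.005556 m.
East–west component at 48.17°: 5e-08° × 111120 × cos 48.17° ≈ 5e-08 × 74108.5 ≈ 0.00370542 m.
The two errors are perpendicular, so the maximum displacement is √(0.005556² + 0.00370542²) ≈ 0.00667827 m.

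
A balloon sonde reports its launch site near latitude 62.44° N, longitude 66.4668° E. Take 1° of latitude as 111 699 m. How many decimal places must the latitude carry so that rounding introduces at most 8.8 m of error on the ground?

4 decimal places

One degree of latitude covers 111699 m.
Rounding to N decimal places gives at most 0.5 × 10⁻ᴺ degrees of error, i.e. 0.5 × 10⁻ᴺ × 111699 m.
Setting 55849.5 × 10⁻ᴺ ≤ 8.8 gives 10ᴺ ≥ 6347, i.e. N ≥ 3.80.
So 4 decimal places suffice (5.58 m); 3 would allow up to 55.8 m.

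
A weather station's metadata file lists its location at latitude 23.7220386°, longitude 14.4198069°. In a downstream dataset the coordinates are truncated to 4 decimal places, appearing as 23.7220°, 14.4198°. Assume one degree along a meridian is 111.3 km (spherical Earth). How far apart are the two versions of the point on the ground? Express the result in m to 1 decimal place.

The latitude changed by +0.0000386° and the longitude by +0.0000069°.
North–south shift: 0.0000386 × 111300 = 4.29618 m.
East–west at this latitude: 0.0000069° × 111300 × cos 23.722° ≈ 0.0000069 × 101896 = 0.703083 m.
Distance: √(4.29618² + 0.703083²) ≈ 4.35333 m.

4.4 m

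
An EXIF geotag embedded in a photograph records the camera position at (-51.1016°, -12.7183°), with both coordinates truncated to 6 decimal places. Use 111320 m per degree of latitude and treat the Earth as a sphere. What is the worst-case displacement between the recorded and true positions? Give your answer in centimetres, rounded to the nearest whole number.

Truncating at 6 decimal places can drop up to a full unit in the last place, so each coordinate may be off by as much as 1e-06°.
N–S: 1e-06° × 111320 m/° = 0.11132 m.
E–W at 51.1016°: 1e-06° × 111320 × cos 51.1016° = 1e-06 × 111320 × 0.6279 ≈ 0.0699024 m.
Combining orthogonally: (0.11132² + 0.0699024²)^½ ≈ 0.131448 m.
That is 0.131448 m = 13.145 cm.

13 centimetres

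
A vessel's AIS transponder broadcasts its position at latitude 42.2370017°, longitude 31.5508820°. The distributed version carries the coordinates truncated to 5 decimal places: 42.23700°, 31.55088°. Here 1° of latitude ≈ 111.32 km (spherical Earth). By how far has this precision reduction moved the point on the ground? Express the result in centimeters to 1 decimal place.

25.1 centimeters

Δlat = 42.2370017 − 42.23700 = +0.0000017°; Δlon = 31.5508820 − 31.55088 = +0.0000020°.
N–S: 0.0000017° × 111320 m/° = 0.189244 m.
East–west at this latitude: 0.0000020° × 111320 × cos 42.237° ≈ 0.0000020 × 82418.1 = 0.164836 m.
Distance: √(0.189244² + 0.164836²) ≈ 0.250967 m.
That is 0.250967 m = 25.097 cm.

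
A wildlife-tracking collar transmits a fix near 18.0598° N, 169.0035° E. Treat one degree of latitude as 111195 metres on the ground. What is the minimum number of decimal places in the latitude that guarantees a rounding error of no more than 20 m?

One degree of latitude covers 111195 m.
N decimal places → at most half a unit in the last place, 0.5 × 10⁻ᴺ° = 111195/2 × 10⁻ᴺ m.
Need 0.5 × 111195 × 10⁻ᴺ ≤ 20 → 10⁻ᴺ ≤ 3.597e-04, so N ≥ 3.44.
So 4 decimal places suffice (5.56 m); 3 would allow up to 55.6 m.

4 decimal places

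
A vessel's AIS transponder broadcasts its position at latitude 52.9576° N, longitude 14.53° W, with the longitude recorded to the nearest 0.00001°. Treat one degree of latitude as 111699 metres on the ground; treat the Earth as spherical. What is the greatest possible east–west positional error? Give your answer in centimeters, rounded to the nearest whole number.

Rounding to 5 decimal places leaves the longitude within ±5e-06° of the true value.
One degree of longitude at 52.9576° is 111699 × cos 52.9576° ≈ 111699 × 0.6024 = 67288.1 m.
So at most 5e-06° × 67288.1 ≈ 0.336441 m east–west.
That is 0.336441 m = 33.644 cm.

34 centimeters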